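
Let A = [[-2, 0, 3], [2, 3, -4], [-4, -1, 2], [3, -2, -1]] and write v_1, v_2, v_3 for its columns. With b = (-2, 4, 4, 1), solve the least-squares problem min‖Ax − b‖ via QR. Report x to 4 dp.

x = (-1.6356, -1.0667, -2.2897)

v_1 = (-2, 2, -4, 3); ‖v_1‖ = 5.7446, so q_1 = (-0.3482, 0.3482, -0.6963, 0.5222).
q_1·v_2 = (-0.3482)·0 + 0.3482·3 + (-0.6963)·(-1) + 0.5222·(-2) = 0.6963.
u_2 = v_2 − 0.6963·q_1 = (0.2424, 2.7576, -0.5152, -2.3636).
‖u_2‖ = 3.6763, so q_2 = (0.0659, 0.7501, -0.1401, -0.6429).
q_1·v_3 = (-0.3482)·3 + 0.3482·(-4) + (-0.6963)·2 + 0.5222·(-1) = -4.3519; q_2·v_3 = 0.0659·3 + 0.7501·(-4) + (-0.1401)·2 + (-0.6429)·(-1) = -2.4399.
u_3 = v_3 + 4.3519·q_1 + 2.4399·q_2 = (1.6457, -0.6547, -1.3722, -0.2960).
‖u_3‖ = 2.2600, so q_3 = (0.7282, -0.2897, -0.6072, -0.1310).
Qᵀb = (-0.1741, 1.6650, -5.1748).
Back-substitute: x_3 = -5.1748/2.2600 = -2.2897.
x_2 = (1.6650 + 2.4399·(-2.2897))/3.6763 = -1.0667.
x_1 = (-0.1741 − 0.6963·(-1.0667) + 4.3519·(-2.2897))/5.7446 = -1.6356.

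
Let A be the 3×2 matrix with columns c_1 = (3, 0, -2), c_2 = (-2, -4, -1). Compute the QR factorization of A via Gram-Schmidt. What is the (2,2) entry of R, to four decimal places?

r_{22} = 4.4463

c_1 = (3, 0, -2); ‖c_1‖ = 3.6056, so q_1 = (0.8321, 0.0000, -0.5547).
q_1·c_2 = 0.8321·(-2) + 0.0000·(-4) + (-0.5547)·(-1) = -1.1094.
u_2 = c_2 + 1.1094·q_1 = (-1.0769, -4.0000, -1.6154).
r_{22} = ‖u_2‖ = 4.4463.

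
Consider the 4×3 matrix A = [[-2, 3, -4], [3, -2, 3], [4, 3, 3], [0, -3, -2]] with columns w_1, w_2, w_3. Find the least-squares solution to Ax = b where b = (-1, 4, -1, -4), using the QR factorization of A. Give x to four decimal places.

x = (-0.8959, 0.0556, 1.2407)

w_1 = (-2, 3, 4, 0); ‖w_1‖ = 5.3852, so q_1 = (-0.3714, 0.5571, 0.7428, 0.0000).
q_1·w_2 = (-0.3714)·3 + 0.5571·(-2) + 0.7428·3 + 0.0000·(-3) = 0.0000.
u_2 = w_2 + 0.0000·q_1 = (3.0000, -2.0000, 3.0000, -3.0000).
‖u_2‖ = 5.5678, so q_2 = (0.5388, -0.3592, 0.5388, -0.5388).
q_1·w_3 = (-0.3714)·(-4) + 0.5571·3 + 0.7428·3 + 0.0000·(-2) = 5.3852; q_2·w_3 = 0.5388·(-4) + (-0.3592)·3 + 0.5388·3 + (-0.5388)·(-2) = -0.5388.
u_3 = w_3 − 5.3852·q_1 + 0.5388·q_2 = (-1.7097, -0.1935, -0.7097, -2.2903).
‖u_3‖ = 2.9512, so q_3 = (-0.5793, -0.0656, -0.2405, -0.7761).
Qᵀb = (1.8570, -0.3592, 3.6617).
Back-substitute: x_3 = 3.6617/2.9512 = 1.2407.
x_2 = (-0.3592 + 0.5388·1.2407)/5.5678 = 0.0556.
x_1 = (1.8570 + 0.0000·0.0556 − 5.3852·1.2407)/5.3852 = -0.8959.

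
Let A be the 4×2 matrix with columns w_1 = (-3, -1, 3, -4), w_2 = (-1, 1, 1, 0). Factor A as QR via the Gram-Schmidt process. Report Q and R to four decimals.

Q = [[-0.5071, -0.3780], [-0.1690, 0.7559], [0.5071, 0.3780], [-0.6761, 0.3780]], R = [[5.9161, 0.8452], [0.0000, 1.5119]]

w_1 = (-3, -1, 3, -4); ‖w_1‖ = 5.9161, so q_1 = (-0.5071, -0.1690, 0.5071, -0.6761).
q_1·w_2 = (-0.5071)·(-1) + (-0.1690)·1 + 0.5071·1 + (-0.6761)·0 = 0.8452.
u_2 = w_2 − 0.8452·q_1 = (-0.5714, 1.1429, 0.5714, 0.5714).
‖u_2‖ = 1.5119, so q_2 = (-0.3780, 0.7559, 0.3780, 0.3780).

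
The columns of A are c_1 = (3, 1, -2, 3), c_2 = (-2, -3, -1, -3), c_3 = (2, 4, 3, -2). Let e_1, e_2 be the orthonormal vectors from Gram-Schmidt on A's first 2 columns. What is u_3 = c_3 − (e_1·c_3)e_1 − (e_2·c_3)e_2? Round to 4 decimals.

u_3 = (2.3663, 1.2930, -0.0733, -2.8462)

c_1 = (3, 1, -2, 3); ‖c_1‖ = 4.7958, so e_1 = (0.6255, 0.2085, -0.4170, 0.6255).
e_1·c_2 = 0.6255·(-2) + 0.2085·(-3) + (-0.4170)·(-1) + 0.6255·(-3) = -3.3362.
u_2 = c_2 + 3.3362·e_1 = (0.0870, -2.3043, -2.3913, -0.9130).
‖u_2‖ = 3.4452, so e_2 = (0.0252, -0.6689, -0.6941, -0.2650).
e_1·c_3 = 0.6255·2 + 0.2085·4 + (-0.4170)·3 + 0.6255·(-2) = -0.4170; e_2·c_3 = 0.0252·2 + (-0.6689)·4 + (-0.6941)·3 + (-0.2650)·(-2) = -4.1772.
u_3 = c_3 + 0.4170·e_1 + 4.1772·e_2 = (2.3663, 1.2930, -0.0733, -2.8462).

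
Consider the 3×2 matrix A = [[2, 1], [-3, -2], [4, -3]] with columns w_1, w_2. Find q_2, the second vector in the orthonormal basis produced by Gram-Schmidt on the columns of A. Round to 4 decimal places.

q_2 = (0.3479, -0.6582, -0.6676)

w_1 = (2, -3, 4); ‖w_1‖ = 5.3852, so q_1 = (0.3714, -0.5571, 0.7428).
q_1·w_2 = 0.3714·1 + (-0.5571)·(-2) + 0.7428·(-3) = -0.7428.
u_2 = w_2 + 0.7428·q_1 = (1.2759, -2.4138, -2.4483).
‖u_2‖ = 3.6672, so q_2 = (0.3479, -0.6582, -0.6676).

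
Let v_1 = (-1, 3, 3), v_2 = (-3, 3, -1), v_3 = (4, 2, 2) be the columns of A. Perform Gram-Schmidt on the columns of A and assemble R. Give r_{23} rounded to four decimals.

r_{23} = -3.0711

q_1 = v_1/‖v_1‖ = (-1, 3, 3)/4.3589 = (-0.2294, 0.6882, 0.6882).
r_{12} = q_1·v_2 = 2.0647.
u_2 = v_2 − 2.0647·q_1 = (-2.5263, 1.5789, -2.4211).
‖u_2‖ = 3.8389, so q_2 = (-0.6581, 0.4113, -0.6307).
r_{23} = q_2·v_3 = -3.0711.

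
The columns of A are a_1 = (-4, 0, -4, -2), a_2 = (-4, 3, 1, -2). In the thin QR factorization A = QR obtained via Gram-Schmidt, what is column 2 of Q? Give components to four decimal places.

e_2 = (-0.4645, 0.6271, 0.5806, -0.2322)

e_1 = a_1/‖a_1‖ = (-4, 0, -4, -2)/6.0000 = (-0.6667, 0.0000, -0.6667, -0.3333).
r_{12} = e_1·a_2 = 2.6667.
u_2 = a_2 − 2.6667·e_1 = (-2.2222, 3.0000, 2.7778, -1.1111).
‖u_2‖ = 4.7842, so e_2 = (-0.4645, 0.6271, 0.5806, -0.2322).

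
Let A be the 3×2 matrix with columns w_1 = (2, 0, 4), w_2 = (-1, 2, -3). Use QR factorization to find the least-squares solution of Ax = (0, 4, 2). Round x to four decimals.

x = (1.6667, 1.8095)

w_1 = (2, 0, 4); ‖w_1‖ = 4.4721, so q_1 = (0.4472, 0.0000, 0.8944).
q_1·w_2 = 0.4472·(-1) + 0.0000·2 + 0.8944·(-3) = -3.1305.
u_2 = w_2 + 3.1305·q_1 = (0.4000, 2.0000, -0.2000).
‖u_2‖ = 2.0494, so q_2 = (0.1952, 0.9759, -0.0976).
Qᵀb = (1.7889, 3.7084).
Back-substitute: x_2 = 3.7084/2.0494 = 1.8095.
x_1 = (1.7889 + 3.1305·1.8095)/4.4721 = 1.6667.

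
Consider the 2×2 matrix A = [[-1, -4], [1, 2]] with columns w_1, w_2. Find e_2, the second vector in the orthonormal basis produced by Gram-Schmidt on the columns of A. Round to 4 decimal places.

e_2 = (-0.7071, -0.7071)

w_1 = (-1, 1); ‖w_1‖ = 1.4142, so e_1 = (-0.7071, 0.7071).
e_1·w_2 = (-0.7071)·(-4) + 0.7071·2 = 4.2426.
u_2 = w_2 − 4.2426·e_1 = (-1.0000, -1.0000).
‖u_2‖ = 1.4142, so e_2 = (-0.7071, -0.7071).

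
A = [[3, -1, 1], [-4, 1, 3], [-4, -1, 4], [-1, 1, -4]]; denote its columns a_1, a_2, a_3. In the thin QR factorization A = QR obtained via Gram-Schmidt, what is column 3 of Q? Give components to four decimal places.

a_1 = (3, -4, -4, -1); ‖a_1‖ = 6.4807, so q_1 = (0.4629, -0.6172, -0.6172, -0.1543).
q_1·a_2 = 0.4629·(-1) + (-0.6172)·1 + (-0.6172)·(-1) + (-0.1543)·1 = -0.6172.
u_2 = a_2 + 0.6172·q_1 = (-0.7143, 0.6190, -1.3810, 0.9048).
‖u_2‖ = 1.9024, so q_2 = (-0.3755, 0.3254, -0.7259, 0.4756).
q_1·a_3 = 0.4629·1 + (-0.6172)·3 + (-0.6172)·4 + (-0.1543)·(-4) = -3.2404; q_2·a_3 = (-0.3755)·1 + 0.3254·3 + (-0.7259)·4 + 0.4756·(-4) = -4.2053.
u_3 = a_3 + 3.2404·q_1 + 4.2053·q_2 = (0.9211, 2.3684, -1.0526, -2.5000).
‖u_3‖ = 3.7170, so q_3 = (0.2478, 0.6372, -0.2832, -0.6726).

q_3 = (0.2478, 0.6372, -0.2832, -0.6726)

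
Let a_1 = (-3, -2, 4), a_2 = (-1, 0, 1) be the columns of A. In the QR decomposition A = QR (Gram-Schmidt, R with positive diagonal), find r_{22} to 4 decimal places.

r_{22} = 0.5571

a_1 = (-3, -2, 4); ‖a_1‖ = 5.3852, so q_1 = (-0.5571, -0.3714, 0.7428).
q_1·a_2 = (-0.5571)·(-1) + (-0.3714)·0 + 0.7428·1 = 1.2999.
u_2 = a_2 − 1.2999·q_1 = (-0.2759, 0.4828, 0.0345).
r_{22} = ‖u_2‖ = 0.5571.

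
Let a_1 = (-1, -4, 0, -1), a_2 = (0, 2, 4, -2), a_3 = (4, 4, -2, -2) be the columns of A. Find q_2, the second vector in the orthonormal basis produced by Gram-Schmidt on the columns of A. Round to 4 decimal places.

q_2 = (-0.0711, 0.1421, 0.8528, -0.4975)

a_1 = (-1, -4, 0, -1); ‖a_1‖ = 4.2426, so q_1 = (-0.2357, -0.9428, 0.0000, -0.2357).
q_1·a_2 = (-0.2357)·0 + (-0.9428)·2 + 0.0000·4 + (-0.2357)·(-2) = -1.4142.
u_2 = a_2 + 1.4142·q_1 = (-0.3333, 0.6667, 4.0000, -2.3333).
‖u_2‖ = 4.6904, so q_2 = (-0.0711, 0.1421, 0.8528, -0.4975).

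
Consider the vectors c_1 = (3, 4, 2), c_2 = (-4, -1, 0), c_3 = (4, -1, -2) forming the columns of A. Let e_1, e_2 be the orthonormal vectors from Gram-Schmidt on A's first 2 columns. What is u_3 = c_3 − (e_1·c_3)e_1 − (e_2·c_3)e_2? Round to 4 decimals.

u_3 = (-0.0844, 0.3376, -0.5485)

c_1 = (3, 4, 2); ‖c_1‖ = 5.3852, so e_1 = (0.5571, 0.7428, 0.3714).
e_1·c_2 = 0.5571·(-4) + 0.7428·(-1) + 0.3714·0 = -2.9711.
u_2 = c_2 + 2.9711·e_1 = (-2.3448, 1.2069, 1.1034).
‖u_2‖ = 2.8587, so e_2 = (-0.8202, 0.4222, 0.3860).
e_1·c_3 = 0.5571·4 + 0.7428·(-1) + 0.3714·(-2) = 0.7428; e_2·c_3 = (-0.8202)·4 + 0.4222·(-1) + 0.3860·(-2) = -4.4751.
u_3 = c_3 − 0.7428·e_1 + 4.4751·e_2 = (-0.0844, 0.3376, -0.5485).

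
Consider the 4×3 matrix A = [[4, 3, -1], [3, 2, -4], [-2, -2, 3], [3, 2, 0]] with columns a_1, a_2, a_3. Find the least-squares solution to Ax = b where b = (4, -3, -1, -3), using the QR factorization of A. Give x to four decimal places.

x = (-4.8025, 7.1481, 0.8025)

a_1 = (4, 3, -2, 3); ‖a_1‖ = 6.1644, so e_1 = (0.6489, 0.4867, -0.3244, 0.4867).
e_1·a_2 = 0.6489·3 + 0.4867·2 + (-0.3244)·(-2) + 0.4867·2 = 4.5422.
u_2 = a_2 − 4.5422·e_1 = (0.0526, -0.2105, -0.5263, -0.2105).
‖u_2‖ = 0.6070, so e_2 = (0.0867, -0.3468, -0.8671, -0.3468).
e_1·a_3 = 0.6489·(-1) + 0.4867·(-4) + (-0.3244)·3 + 0.4867·0 = -3.5689; e_2·a_3 = 0.0867·(-1) + (-0.3468)·(-4) + (-0.8671)·3 + (-0.3468)·0 = -1.3007.
u_3 = a_3 + 3.5689·e_1 + 1.3007·e_2 = (1.4286, -2.7143, 0.7143, 1.2857).
‖u_3‖ = 3.4017, so e_3 = (0.4200, -0.7979, 0.2100, 0.3780).
Qᵀb = (0.0000, 3.2950, 2.7297).
Back-substitute: x_3 = 2.7297/3.4017 = 0.8025.
x_2 = (3.2950 + 1.3007·0.8025)/0.6070 = 7.1481.
x_1 = (0.0000 − 4.5422·7.1481 + 3.5689·0.8025)/6.1644 = -4.8025.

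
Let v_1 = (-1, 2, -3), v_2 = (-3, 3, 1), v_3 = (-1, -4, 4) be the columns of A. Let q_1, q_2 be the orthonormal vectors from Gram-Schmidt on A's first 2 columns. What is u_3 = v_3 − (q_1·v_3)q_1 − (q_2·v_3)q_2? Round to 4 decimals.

v_1 = (-1, 2, -3); ‖v_1‖ = 3.7417, so q_1 = (-0.2673, 0.5345, -0.8018).
q_1·v_2 = (-0.2673)·(-3) + 0.5345·3 + (-0.8018)·1 = 1.6036.
u_2 = v_2 − 1.6036·q_1 = (-2.5714, 2.1429, 2.2857).
‖u_2‖ = 4.0532, so q_2 = (-0.6344, 0.5287, 0.5639).
q_1·v_3 = (-0.2673)·(-1) + 0.5345·(-4) + (-0.8018)·4 = -5.0780; q_2·v_3 = (-0.6344)·(-1) + 0.5287·(-4) + 0.5639·4 = 0.7754.
u_3 = v_3 + 5.0780·q_1 − 0.7754·q_2 = (-1.8652, -1.6957, -0.5087).

u_3 = (-1.8652, -1.6957, -0.5087)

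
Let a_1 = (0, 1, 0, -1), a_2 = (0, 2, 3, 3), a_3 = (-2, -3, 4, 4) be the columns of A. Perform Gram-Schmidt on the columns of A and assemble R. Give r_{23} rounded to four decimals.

a_1 = (0, 1, 0, -1); ‖a_1‖ = 1.4142, so e_1 = (0.0000, 0.7071, 0.0000, -0.7071).
e_1·a_2 = 0.0000·0 + 0.7071·2 + 0.0000·3 + (-0.7071)·3 = -0.7071.
u_2 = a_2 + 0.7071·e_1 = (0.0000, 2.5000, 3.0000, 2.5000).
‖u_2‖ = 4.6368, so e_2 = (0.0000, 0.5392, 0.6470, 0.5392).
r_{23} = e_2·a_3 = 3.1272.

r_{23} = 3.1272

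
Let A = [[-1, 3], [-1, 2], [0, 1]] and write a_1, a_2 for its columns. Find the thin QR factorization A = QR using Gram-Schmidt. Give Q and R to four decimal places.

Q = [[-0.7071, 0.4082], [-0.7071, -0.4082], [0.0000, 0.8165]], R = [[1.4142, -3.5355], [0.0000, 1.2247]]

a_1 = (-1, -1, 0); ‖a_1‖ = 1.4142, so q_1 = (-0.7071, -0.7071, 0.0000).
q_1·a_2 = (-0.7071)·3 + (-0.7071)·2 + 0.0000·1 = -3.5355.
u_2 = a_2 + 3.5355·q_1 = (0.5000, -0.5000, 1.0000).
‖u_2‖ = 1.2247, so q_2 = (0.4082, -0.4082, 0.8165).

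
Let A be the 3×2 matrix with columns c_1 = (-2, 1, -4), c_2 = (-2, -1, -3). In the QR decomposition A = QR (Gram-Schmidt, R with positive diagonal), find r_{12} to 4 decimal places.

r_{12} = 3.2733

c_1 = (-2, 1, -4); ‖c_1‖ = 4.5826, so q_1 = (-0.4364, 0.2182, -0.8729).
r_{12} = q_1·c_2 = 3.2733.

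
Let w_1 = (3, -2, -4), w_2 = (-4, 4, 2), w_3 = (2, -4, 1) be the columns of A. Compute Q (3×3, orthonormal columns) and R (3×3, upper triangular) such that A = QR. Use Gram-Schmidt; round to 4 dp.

Q = [[0.5571, -0.3685, -0.7442], [-0.3714, 0.6910, -0.6202], [-0.7428, -0.6219, -0.2481]], R = [[5.3852, -5.1995, 1.8570], [0.0000, 2.9942, -4.1228], [0.0000, 0.0000, 0.7442]]

e_1 = w_1/‖w_1‖ = (3, -2, -4)/5.3852 = (0.5571, -0.3714, -0.7428).
r_{12} = e_1·w_2 = -5.1995.
u_2 = w_2 + 5.1995·e_1 = (-1.1034, 2.0690, -1.8621).
‖u_2‖ = 2.9942, so e_2 = (-0.3685, 0.6910, -0.6219).
r_{13} = e_1·w_3 = 1.8570; r_{23} = e_2·w_3 = -4.1228.
u_3 = w_3 − 1.8570·e_1 + 4.1228·e_2 = (-0.5538, -0.4615, -0.1846).
‖u_3‖ = 0.7442, so e_3 = (-0.7442, -0.6202, -0.2481).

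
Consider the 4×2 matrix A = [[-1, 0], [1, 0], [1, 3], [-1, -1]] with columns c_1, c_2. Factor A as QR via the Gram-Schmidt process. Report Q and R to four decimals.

Q = [[-0.5000, 0.4082], [0.5000, -0.4082], [0.5000, 0.8165], [-0.5000, 0.0000]], R = [[2.0000, 2.0000], [0.0000, 2.4495]]

c_1 = (-1, 1, 1, -1); ‖c_1‖ = 2.0000, so q_1 = (-0.5000, 0.5000, 0.5000, -0.5000).
q_1·c_2 = (-0.5000)·0 + 0.5000·0 + 0.5000·3 + (-0.5000)·(-1) = 2.0000.
u_2 = c_2 − 2.0000·q_1 = (1.0000, -1.0000, 2.0000, 0.0000).
‖u_2‖ = 2.4495, so q_2 = (0.4082, -0.4082, 0.8165, 0.0000).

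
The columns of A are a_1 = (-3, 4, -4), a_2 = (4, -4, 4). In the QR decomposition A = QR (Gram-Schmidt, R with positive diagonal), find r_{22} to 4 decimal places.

a_1 = (-3, 4, -4); ‖a_1‖ = 6.4031, so e_1 = (-0.4685, 0.6247, -0.6247).
e_1·a_2 = (-0.4685)·4 + 0.6247·(-4) + (-0.6247)·4 = -6.8716.
u_2 = a_2 + 6.8716·e_1 = (0.7805, 0.2927, -0.2927).
r_{22} = ‖u_2‖ = 0.8835.

r_{22} = 0.8835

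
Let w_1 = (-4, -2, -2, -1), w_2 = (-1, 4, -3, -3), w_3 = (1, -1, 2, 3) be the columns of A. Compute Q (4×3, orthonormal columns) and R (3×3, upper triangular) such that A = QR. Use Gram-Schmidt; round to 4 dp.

w_1 = (-4, -2, -2, -1); ‖w_1‖ = 5.0000, so q_1 = (-0.8000, -0.4000, -0.4000, -0.2000).
q_1·w_2 = (-0.8000)·(-1) + (-0.4000)·4 + (-0.4000)·(-3) + (-0.2000)·(-3) = 1.0000.
u_2 = w_2 − 1.0000·q_1 = (-0.2000, 4.4000, -2.6000, -2.8000).
‖u_2‖ = 5.8310, so q_2 = (-0.0343, 0.7546, -0.4459, -0.4802).
q_1·w_3 = (-0.8000)·1 + (-0.4000)·(-1) + (-0.4000)·2 + (-0.2000)·3 = -1.8000; q_2·w_3 = (-0.0343)·1 + 0.7546·(-1) + (-0.4459)·2 + (-0.4802)·3 = -3.1213.
u_3 = w_3 + 1.8000·q_1 + 3.1213·q_2 = (-0.5471, 0.6353, -0.1118, 1.1412).
‖u_3‖ = 1.4204, so q_3 = (-0.3851, 0.4473, -0.0787, 0.8034).

Q = [[-0.8000, -0.0343, -0.3851], [-0.4000, 0.7546, 0.4473], [-0.4000, -0.4459, -0.0787], [-0.2000, -0.4802, 0.8034]], R = [[5.0000, 1.0000, -1.8000], [0.0000, 5.8310, -3.1213], [0.0000, 0.0000, 1.4204]]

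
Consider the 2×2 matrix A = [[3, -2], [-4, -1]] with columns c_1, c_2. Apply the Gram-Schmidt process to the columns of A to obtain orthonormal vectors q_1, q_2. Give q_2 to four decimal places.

q_2 = (-0.8000, -0.6000)

c_1 = (3, -4); ‖c_1‖ = 5.0000, so q_1 = (0.6000, -0.8000).
q_1·c_2 = 0.6000·(-2) + (-0.8000)·(-1) = -0.4000.
u_2 = c_2 + 0.4000·q_1 = (-1.7600, -1.3200).
‖u_2‖ = 2.2000, so q_2 = (-0.8000, -0.6000).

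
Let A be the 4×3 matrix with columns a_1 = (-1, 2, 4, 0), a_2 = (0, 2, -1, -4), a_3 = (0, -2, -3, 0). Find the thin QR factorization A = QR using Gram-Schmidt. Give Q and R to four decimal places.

Q = [[-0.2182, 0.0000, -0.8729], [0.4364, 0.4364, -0.4364], [0.8729, -0.2182, 0.0000], [0.0000, -0.8729, -0.2182]], R = [[4.5826, 0.0000, -3.4915], [0.0000, 4.5826, -0.2182], [0.0000, 0.0000, 0.8729]]

a_1 = (-1, 2, 4, 0); ‖a_1‖ = 4.5826, so q_1 = (-0.2182, 0.4364, 0.8729, 0.0000).
q_1·a_2 = (-0.2182)·0 + 0.4364·2 + 0.8729·(-1) + 0.0000·(-4) = 0.0000.
u_2 = a_2 + 0.0000·q_1 = (0.0000, 2.0000, -1.0000, -4.0000).
‖u_2‖ = 4.5826, so q_2 = (0.0000, 0.4364, -0.2182, -0.8729).
q_1·a_3 = (-0.2182)·0 + 0.4364·(-2) + 0.8729·(-3) + 0.0000·0 = -3.4915; q_2·a_3 = 0.0000·0 + 0.4364·(-2) + (-0.2182)·(-3) + (-0.8729)·0 = -0.2182.
u_3 = a_3 + 3.4915·q_1 + 0.2182·q_2 = (-0.7619, -0.3810, 0.0000, -0.1905).
‖u_3‖ = 0.8729, so q_3 = (-0.8729, -0.4364, 0.0000, -0.2182).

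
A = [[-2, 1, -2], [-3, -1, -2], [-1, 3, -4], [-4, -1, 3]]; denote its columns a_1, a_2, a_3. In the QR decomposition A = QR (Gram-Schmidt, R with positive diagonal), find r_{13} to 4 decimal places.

a_1 = (-2, -3, -1, -4); ‖a_1‖ = 5.4772, so q_1 = (-0.3651, -0.5477, -0.1826, -0.7303).
r_{13} = q_1·a_3 = 0.3651.

r_{13} = 0.3651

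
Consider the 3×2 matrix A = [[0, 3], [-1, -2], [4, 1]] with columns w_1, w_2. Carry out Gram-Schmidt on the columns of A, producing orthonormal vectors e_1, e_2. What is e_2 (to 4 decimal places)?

e_1 = w_1/‖w_1‖ = (0, -1, 4)/4.1231 = (0.0000, -0.2425, 0.9701).
r_{12} = e_1·w_2 = 1.4552.
u_2 = w_2 − 1.4552·e_1 = (3.0000, -1.6471, -0.4118).
‖u_2‖ = 3.4471, so e_2 = (0.8703, -0.4778, -0.1195).

e_2 = (0.8703, -0.4778, -0.1195)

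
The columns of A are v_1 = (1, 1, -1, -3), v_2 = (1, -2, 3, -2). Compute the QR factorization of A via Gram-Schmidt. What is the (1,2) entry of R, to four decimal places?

r_{12} = 0.5774

v_1 = (1, 1, -1, -3); ‖v_1‖ = 3.4641, so q_1 = (0.2887, 0.2887, -0.2887, -0.8660).
r_{12} = q_1·v_2 = 0.5774.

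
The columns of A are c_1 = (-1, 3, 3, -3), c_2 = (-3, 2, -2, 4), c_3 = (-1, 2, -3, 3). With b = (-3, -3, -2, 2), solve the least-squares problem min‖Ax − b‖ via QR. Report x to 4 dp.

x = (-0.7695, 1.2860, -1.3746)

e_1 = c_1/‖c_1‖ = (-1, 3, 3, -3)/5.2915 = (-0.1890, 0.5669, 0.5669, -0.5669).
r_{12} = e_1·c_2 = -1.7008.
u_2 = c_2 + 1.7008·e_1 = (-3.3214, 2.9643, -1.0357, 3.0357).
‖u_2‖ = 5.4870, so e_2 = (-0.6053, 0.5402, -0.1888, 0.5533).
r_{13} = e_1·c_3 = -2.0788; r_{23} = e_2·c_3 = 3.9118.
u_3 = c_3 + 2.0788·e_1 − 3.9118·e_2 = (0.9751, 1.0652, -1.0830, -0.3428).
‖u_3‖ = 1.8374, so e_3 = (0.5307, 0.5798, -0.5894, -0.1866).
Qᵀb = (-3.4017, 1.6793, -2.5256).
Back-substitute: x_3 = -2.5256/1.8374 = -1.3746.
x_2 = (1.6793 − 3.9118·(-1.3746))/5.4870 = 1.2860.
x_1 = (-3.4017 + 1.7008·1.2860 + 2.0788·(-1.3746))/5.2915 = -0.7695.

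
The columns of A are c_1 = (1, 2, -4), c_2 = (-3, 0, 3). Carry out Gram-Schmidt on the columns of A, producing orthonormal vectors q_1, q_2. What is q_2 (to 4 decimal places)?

q_2 = (-0.8468, 0.5293, 0.0529)

c_1 = (1, 2, -4); ‖c_1‖ = 4.5826, so q_1 = (0.2182, 0.4364, -0.8729).
q_1·c_2 = 0.2182·(-3) + 0.4364·0 + (-0.8729)·3 = -3.2733.
u_2 = c_2 + 3.2733·q_1 = (-2.2857, 1.4286, 0.1429).
‖u_2‖ = 2.6992, so q_2 = (-0.8468, 0.5293, 0.0529).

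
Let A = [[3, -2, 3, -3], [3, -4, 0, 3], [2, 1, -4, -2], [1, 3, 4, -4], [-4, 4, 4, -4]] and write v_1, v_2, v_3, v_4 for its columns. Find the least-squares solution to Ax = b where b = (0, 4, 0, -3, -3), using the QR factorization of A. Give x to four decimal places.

q_1 = v_1/‖v_1‖ = (3, 3, 2, 1, -4)/6.2450 = (0.4804, 0.4804, 0.3203, 0.1601, -0.6405).
r_{12} = q_1·v_2 = -4.6437.
u_2 = v_2 + 4.6437·q_1 = (0.2308, -1.7692, 2.4872, 3.7436, 1.0256).
‖u_2‖ = 4.9433, so q_2 = (0.0467, -0.3579, 0.5031, 0.7573, 0.2075).
r_{13} = q_1·v_3 = -1.7614; r_{23} = q_2·v_3 = 1.9866.
u_3 = v_3 + 1.7614·q_1 − 1.9866·q_2 = (3.7534, 1.5572, -4.4355, 2.7775, 2.4596).
‖u_3‖ = 7.0676, so q_3 = (0.5311, 0.2203, -0.6276, 0.3930, 0.3480).
r_{14} = q_1·v_4 = 1.2810; r_{24} = q_2·v_4 = -6.0792; r_{34} = q_3·v_4 = -2.6411.
u_4 = v_4 − 1.2810·q_1 + 6.0792·q_2 + 2.6411·q_3 = (-1.9290, 0.7907, -1.0090, 1.4367, -0.9990).
‖u_4‖ = 2.9028, so q_4 = (-0.6645, 0.2724, -0.3476, 0.4949, -0.3442).
Qᵀb = (3.3627, -4.3260, -1.3417, 0.6373).
Back-substitute: x_4 = 0.6373/2.9028 = 0.2195.
x_3 = (-1.3417 + 2.6411·0.2195)/7.0676 = -0.1078.
x_2 = (-4.3260 − 1.9866·(-0.1078) + 6.0792·0.2195)/4.9433 = -0.5618.
x_1 = (3.3627 + 4.6437·(-0.5618) + 1.7614·(-0.1078) − 1.2810·0.2195)/6.2450 = 0.0453.

x = (0.0453, -0.5618, -0.1078, 0.2195)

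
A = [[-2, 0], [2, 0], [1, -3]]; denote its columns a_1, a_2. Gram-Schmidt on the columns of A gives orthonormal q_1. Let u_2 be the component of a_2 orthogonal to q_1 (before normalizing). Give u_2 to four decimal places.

u_2 = (-0.6667, 0.6667, -2.6667)

q_1 = a_1/‖a_1‖ = (-2, 2, 1)/3.0000 = (-0.6667, 0.6667, 0.3333).
r_{12} = q_1·a_2 = -1.0000.
u_2 = a_2 + 1.0000·q_1 = (-0.6667, 0.6667, -2.6667).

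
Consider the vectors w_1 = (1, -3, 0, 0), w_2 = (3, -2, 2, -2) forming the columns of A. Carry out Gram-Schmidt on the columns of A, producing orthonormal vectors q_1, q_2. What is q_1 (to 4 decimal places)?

w_1 = (1, -3, 0, 0); ‖w_1‖ = 3.1623, so q_1 = (0.3162, -0.9487, 0.0000, 0.0000).

q_1 = (0.3162, -0.9487, 0.0000, 0.0000)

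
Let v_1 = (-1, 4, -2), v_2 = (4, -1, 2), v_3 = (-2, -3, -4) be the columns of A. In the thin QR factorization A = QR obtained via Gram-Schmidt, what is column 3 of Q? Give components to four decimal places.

v_1 = (-1, 4, -2); ‖v_1‖ = 4.5826, so q_1 = (-0.2182, 0.8729, -0.4364).
q_1·v_2 = (-0.2182)·4 + 0.8729·(-1) + (-0.4364)·2 = -2.6186.
u_2 = v_2 + 2.6186·q_1 = (3.4286, 1.2857, 0.8571).
‖u_2‖ = 3.7607, so q_2 = (0.9117, 0.3419, 0.2279).
q_1·v_3 = (-0.2182)·(-2) + 0.8729·(-3) + (-0.4364)·(-4) = -0.4364; q_2·v_3 = 0.9117·(-2) + 0.3419·(-3) + 0.2279·(-4) = -3.7607.
u_3 = v_3 + 0.4364·q_1 + 3.7607·q_2 = (1.3333, -1.3333, -3.3333).
‖u_3‖ = 3.8297, so q_3 = (0.3482, -0.3482, -0.8704).

q_3 = (0.3482, -0.3482, -0.8704)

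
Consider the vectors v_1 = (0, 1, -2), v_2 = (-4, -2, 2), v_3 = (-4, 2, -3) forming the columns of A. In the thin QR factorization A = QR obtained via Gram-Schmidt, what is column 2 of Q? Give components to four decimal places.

v_1 = (0, 1, -2); ‖v_1‖ = 2.2361, so e_1 = (0.0000, 0.4472, -0.8944).
e_1·v_2 = 0.0000·(-4) + 0.4472·(-2) + (-0.8944)·2 = -2.6833.
u_2 = v_2 + 2.6833·e_1 = (-4.0000, -0.8000, -0.4000).
‖u_2‖ = 4.0988, so e_2 = (-0.9759, -0.1952, -0.0976).

e_2 = (-0.9759, -0.1952, -0.0976)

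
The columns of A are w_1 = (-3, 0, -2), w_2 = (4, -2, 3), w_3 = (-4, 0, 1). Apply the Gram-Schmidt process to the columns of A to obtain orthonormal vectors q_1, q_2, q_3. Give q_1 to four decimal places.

q_1 = (-0.8321, 0.0000, -0.5547)

q_1 = w_1/‖w_1‖ = (-3, 0, -2)/3.6056 = (-0.8321, 0.0000, -0.5547).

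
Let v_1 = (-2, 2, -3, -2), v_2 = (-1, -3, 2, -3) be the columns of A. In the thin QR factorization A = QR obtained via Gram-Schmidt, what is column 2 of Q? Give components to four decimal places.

q_2 = (-0.2928, -0.5554, 0.3029, -0.7170)

q_1 = v_1/‖v_1‖ = (-2, 2, -3, -2)/4.5826 = (-0.4364, 0.4364, -0.6547, -0.4364).
r_{12} = q_1·v_2 = -0.8729.
u_2 = v_2 + 0.8729·q_1 = (-1.3810, -2.6190, 1.4286, -3.3810).
‖u_2‖ = 4.7157, so q_2 = (-0.2928, -0.5554, 0.3029, -0.7170).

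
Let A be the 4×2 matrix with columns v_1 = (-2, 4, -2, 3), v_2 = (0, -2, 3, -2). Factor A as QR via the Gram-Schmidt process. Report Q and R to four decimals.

q_1 = v_1/‖v_1‖ = (-2, 4, -2, 3)/5.7446 = (-0.3482, 0.6963, -0.3482, 0.5222).
r_{12} = q_1·v_2 = -3.4816.
u_2 = v_2 + 3.4816·q_1 = (-1.2121, 0.4242, 1.7879, -0.1818).
‖u_2‖ = 2.2088, so q_2 = (-0.5488, 0.1921, 0.8094, -0.0823).

Q = [[-0.3482, -0.5488], [0.6963, 0.1921], [-0.3482, 0.8094], [0.5222, -0.0823]], R = [[5.7446, -3.4816], [0.0000, 2.2088]]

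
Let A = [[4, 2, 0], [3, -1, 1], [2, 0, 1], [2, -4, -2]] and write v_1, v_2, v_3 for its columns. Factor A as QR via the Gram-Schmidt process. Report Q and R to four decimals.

Q = [[0.6963, 0.5192, -0.4939], [0.5222, -0.1597, 0.6151], [0.3482, 0.0399, 0.4660], [0.3482, -0.8387, -0.4007]], R = [[5.7446, -0.5222, 0.1741], [0.0000, 4.5527, 1.5575], [0.0000, 0.0000, 1.8825]]

v_1 = (4, 3, 2, 2); ‖v_1‖ = 5.7446, so e_1 = (0.6963, 0.5222, 0.3482, 0.3482).
e_1·v_2 = 0.6963·2 + 0.5222·(-1) + 0.3482·0 + 0.3482·(-4) = -0.5222.
u_2 = v_2 + 0.5222·e_1 = (2.3636, -0.7273, 0.1818, -3.8182).
‖u_2‖ = 4.5527, so e_2 = (0.5192, -0.1597, 0.0399, -0.8387).
e_1·v_3 = 0.6963·0 + 0.5222·1 + 0.3482·1 + 0.3482·(-2) = 0.1741; e_2·v_3 = 0.5192·0 + (-0.1597)·1 + 0.0399·1 + (-0.8387)·(-2) = 1.5575.
u_3 = v_3 − 0.1741·e_1 − 1.5575·e_2 = (-0.9298, 1.1579, 0.8772, -0.7544).
‖u_3‖ = 1.8825, so e_3 = (-0.4939, 0.6151, 0.4660, -0.4007).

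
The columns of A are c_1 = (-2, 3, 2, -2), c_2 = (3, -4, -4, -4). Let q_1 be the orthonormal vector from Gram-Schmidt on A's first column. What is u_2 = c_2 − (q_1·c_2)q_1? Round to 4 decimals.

q_1 = c_1/‖c_1‖ = (-2, 3, 2, -2)/4.5826 = (-0.4364, 0.6547, 0.4364, -0.4364).
r_{12} = q_1·c_2 = -3.9279.
u_2 = c_2 + 3.9279·q_1 = (1.2857, -1.4286, -2.2857, -5.7143).

u_2 = (1.2857, -1.4286, -2.2857, -5.7143)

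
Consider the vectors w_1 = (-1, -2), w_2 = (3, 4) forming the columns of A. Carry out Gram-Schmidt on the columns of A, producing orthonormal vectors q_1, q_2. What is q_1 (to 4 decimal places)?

q_1 = (-0.4472, -0.8944)

w_1 = (-1, -2); ‖w_1‖ = 2.2361, so q_1 = (-0.4472, -0.8944).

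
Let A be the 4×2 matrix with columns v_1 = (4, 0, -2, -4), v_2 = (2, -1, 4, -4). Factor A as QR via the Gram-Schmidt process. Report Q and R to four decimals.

Q = [[0.6667, 0.0406], [0.0000, -0.1829], [-0.3333, 0.8942], [-0.6667, -0.4065]], R = [[6.0000, 2.6667], [0.0000, 5.4671]]

e_1 = v_1/‖v_1‖ = (4, 0, -2, -4)/6.0000 = (0.6667, 0.0000, -0.3333, -0.6667).
r_{12} = e_1·v_2 = 2.6667.
u_2 = v_2 − 2.6667·e_1 = (0.2222, -1.0000, 4.8889, -2.2222).
‖u_2‖ = 5.4671, so e_2 = (0.0406, -0.1829, 0.8942, -0.4065).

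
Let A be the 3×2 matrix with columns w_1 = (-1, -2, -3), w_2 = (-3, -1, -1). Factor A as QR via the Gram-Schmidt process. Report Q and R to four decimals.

Q = [[-0.2673, -0.9578], [-0.5345, 0.0563], [-0.8018, 0.2817]], R = [[3.7417, 2.1381], [0.0000, 2.5355]]

w_1 = (-1, -2, -3); ‖w_1‖ = 3.7417, so e_1 = (-0.2673, -0.5345, -0.8018).
e_1·w_2 = (-0.2673)·(-3) + (-0.5345)·(-1) + (-0.8018)·(-1) = 2.1381.
u_2 = w_2 − 2.1381·e_1 = (-2.4286, 0.1429, 0.7143).
‖u_2‖ = 2.5355, so e_2 = (-0.9578, 0.0563, 0.2817).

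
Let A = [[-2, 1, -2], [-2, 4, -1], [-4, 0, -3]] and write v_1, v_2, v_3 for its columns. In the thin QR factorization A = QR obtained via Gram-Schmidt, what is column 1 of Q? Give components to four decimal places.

q_1 = (-0.4082, -0.4082, -0.8165)

q_1 = v_1/‖v_1‖ = (-2, -2, -4)/4.8990 = (-0.4082, -0.4082, -0.8165).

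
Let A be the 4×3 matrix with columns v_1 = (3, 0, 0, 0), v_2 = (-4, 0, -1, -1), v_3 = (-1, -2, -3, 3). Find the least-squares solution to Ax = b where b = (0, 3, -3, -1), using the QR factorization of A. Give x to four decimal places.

v_1 = (3, 0, 0, 0); ‖v_1‖ = 3.0000, so q_1 = (1.0000, 0.0000, 0.0000, 0.0000).
q_1·v_2 = 1.0000·(-4) + 0.0000·0 + 0.0000·(-1) + 0.0000·(-1) = -4.0000.
u_2 = v_2 + 4.0000·q_1 = (0.0000, 0.0000, -1.0000, -1.0000).
‖u_2‖ = 1.4142, so q_2 = (0.0000, 0.0000, -0.7071, -0.7071).
q_1·v_3 = 1.0000·(-1) + 0.0000·(-2) + 0.0000·(-3) + 0.0000·3 = -1.0000; q_2·v_3 = 0.0000·(-1) + 0.0000·(-2) + (-0.7071)·(-3) + (-0.7071)·3 = 0.0000.
u_3 = v_3 + 1.0000·q_1 + 0.0000·q_2 = (0.0000, -2.0000, -3.0000, 3.0000).
‖u_3‖ = 4.6904, so q_3 = (0.0000, -0.4264, -0.6396, 0.6396).
Qᵀb = (0.0000, 2.8284, 0.0000).
Back-substitute: x_3 = 0.0000/4.6904 = 0.0000.
x_2 = (2.8284 + 0.0000·0.0000)/1.4142 = 2.0000.
x_1 = (0.0000 + 4.0000·2.0000 + 1.0000·0.0000)/3.0000 = 2.6667.

x = (2.6667, 2.0000, 0.0000)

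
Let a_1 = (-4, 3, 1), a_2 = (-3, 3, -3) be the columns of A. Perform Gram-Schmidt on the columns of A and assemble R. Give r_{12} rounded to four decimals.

r_{12} = 3.5301

q_1 = a_1/‖a_1‖ = (-4, 3, 1)/5.0990 = (-0.7845, 0.5883, 0.1961).
r_{12} = q_1·a_2 = 3.5301.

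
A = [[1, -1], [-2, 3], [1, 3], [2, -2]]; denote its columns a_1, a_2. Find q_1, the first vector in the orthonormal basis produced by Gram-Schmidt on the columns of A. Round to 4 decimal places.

q_1 = (0.3162, -0.6325, 0.3162, 0.6325)

q_1 = a_1/‖a_1‖ = (1, -2, 1, 2)/3.1623 = (0.3162, -0.6325, 0.3162, 0.6325).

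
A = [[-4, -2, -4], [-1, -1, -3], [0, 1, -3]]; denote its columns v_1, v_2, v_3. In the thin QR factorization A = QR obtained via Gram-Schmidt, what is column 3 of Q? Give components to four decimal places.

e_1 = v_1/‖v_1‖ = (-4, -1, 0)/4.1231 = (-0.9701, -0.2425, 0.0000).
r_{12} = e_1·v_2 = 2.1828.
u_2 = v_2 − 2.1828·e_1 = (0.1176, -0.4706, 1.0000).
‖u_2‖ = 1.1114, so e_2 = (0.1059, -0.4234, 0.8997).
r_{13} = e_1·v_3 = 4.6082; r_{23} = e_2·v_3 = -1.8524.
u_3 = v_3 − 4.6082·e_1 + 1.8524·e_2 = (0.6667, -2.6667, -1.3333).
‖u_3‖ = 3.0551, so e_3 = (0.2182, -0.8729, -0.4364).

e_3 = (0.2182, -0.8729, -0.4364)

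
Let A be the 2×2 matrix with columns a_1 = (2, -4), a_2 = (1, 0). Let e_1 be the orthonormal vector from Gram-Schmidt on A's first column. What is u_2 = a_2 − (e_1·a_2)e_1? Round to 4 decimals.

e_1 = a_1/‖a_1‖ = (2, -4)/4.4721 = (0.4472, -0.8944).
r_{12} = e_1·a_2 = 0.4472.
u_2 = a_2 − 0.4472·e_1 = (0.8000, 0.4000).

u_2 = (0.8000, 0.4000)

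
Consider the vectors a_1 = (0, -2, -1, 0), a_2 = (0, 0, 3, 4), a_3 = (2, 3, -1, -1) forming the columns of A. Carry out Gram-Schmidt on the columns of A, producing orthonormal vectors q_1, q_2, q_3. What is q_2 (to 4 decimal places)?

q_2 = (0.0000, -0.2491, 0.4983, 0.8305)

q_1 = a_1/‖a_1‖ = (0, -2, -1, 0)/2.2361 = (0.0000, -0.8944, -0.4472, 0.0000).
r_{12} = q_1·a_2 = -1.3416.
u_2 = a_2 + 1.3416·q_1 = (0.0000, -1.2000, 2.4000, 4.0000).
‖u_2‖ = 4.8166, so q_2 = (0.0000, -0.2491, 0.4983, 0.8305).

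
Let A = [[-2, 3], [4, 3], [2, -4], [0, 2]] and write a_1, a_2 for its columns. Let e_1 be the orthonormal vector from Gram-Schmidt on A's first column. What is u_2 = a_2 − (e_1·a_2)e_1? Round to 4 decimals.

u_2 = (2.8333, 3.3333, -3.8333, 2.0000)

a_1 = (-2, 4, 2, 0); ‖a_1‖ = 4.8990, so e_1 = (-0.4082, 0.8165, 0.4082, 0.0000).
e_1·a_2 = (-0.4082)·3 + 0.8165·3 + 0.4082·(-4) + 0.0000·2 = -0.4082.
u_2 = a_2 + 0.4082·e_1 = (2.8333, 3.3333, -3.8333, 2.0000).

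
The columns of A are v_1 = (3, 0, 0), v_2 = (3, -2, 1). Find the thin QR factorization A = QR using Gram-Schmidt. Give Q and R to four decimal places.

Q = [[1.0000, 0.0000], [0.0000, -0.8944], [0.0000, 0.4472]], R = [[3.0000, 3.0000], [0.0000, 2.2361]]

v_1 = (3, 0, 0); ‖v_1‖ = 3.0000, so q_1 = (1.0000, 0.0000, 0.0000).
q_1·v_2 = 1.0000·3 + 0.0000·(-2) + 0.0000·1 = 3.0000.
u_2 = v_2 − 3.0000·q_1 = (0.0000, -2.0000, 1.0000).
‖u_2‖ = 2.2361, so q_2 = (0.0000, -0.8944, 0.4472).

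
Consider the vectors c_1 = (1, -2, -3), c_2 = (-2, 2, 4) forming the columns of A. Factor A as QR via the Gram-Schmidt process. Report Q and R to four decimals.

c_1 = (1, -2, -3); ‖c_1‖ = 3.7417, so e_1 = (0.2673, -0.5345, -0.8018).
e_1·c_2 = 0.2673·(-2) + (-0.5345)·2 + (-0.8018)·4 = -4.8107.
u_2 = c_2 + 4.8107·e_1 = (-0.7143, -0.5714, 0.1429).
‖u_2‖ = 0.9258, so e_2 = (-0.7715, -0.6172, 0.1543).

Q = [[0.2673, -0.7715], [-0.5345, -0.6172], [-0.8018, 0.1543]], R = [[3.7417, -4.8107], [0.0000, 0.9258]]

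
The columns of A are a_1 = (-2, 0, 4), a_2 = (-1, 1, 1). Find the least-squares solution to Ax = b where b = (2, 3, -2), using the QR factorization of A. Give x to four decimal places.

a_1 = (-2, 0, 4); ‖a_1‖ = 4.4721, so e_1 = (-0.4472, 0.0000, 0.8944).
e_1·a_2 = (-0.4472)·(-1) + 0.0000·1 + 0.8944·1 = 1.3416.
u_2 = a_2 − 1.3416·e_1 = (-0.4000, 1.0000, -0.2000).
‖u_2‖ = 1.0954, so e_2 = (-0.3651, 0.9129, -0.1826).
Qᵀb = (-2.6833, 2.3735).
Back-substitute: x_2 = 2.3735/1.0954 = 2.1667.
x_1 = (-2.6833 − 1.3416·2.1667)/4.4721 = -1.2500.

x = (-1.2500, 2.1667)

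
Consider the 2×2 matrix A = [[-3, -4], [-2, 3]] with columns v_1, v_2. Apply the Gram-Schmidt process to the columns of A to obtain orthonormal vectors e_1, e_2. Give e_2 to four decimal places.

v_1 = (-3, -2); ‖v_1‖ = 3.6056, so e_1 = (-0.8321, -0.5547).
e_1·v_2 = (-0.8321)·(-4) + (-0.5547)·3 = 1.6641.
u_2 = v_2 − 1.6641·e_1 = (-2.6154, 3.9231).
‖u_2‖ = 4.7150, so e_2 = (-0.5547, 0.8321).

e_2 = (-0.5547, 0.8321)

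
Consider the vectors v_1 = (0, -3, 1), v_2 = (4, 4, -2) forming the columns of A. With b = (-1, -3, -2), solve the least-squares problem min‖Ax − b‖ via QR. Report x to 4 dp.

x = (0.5122, -0.1341)

v_1 = (0, -3, 1); ‖v_1‖ = 3.1623, so q_1 = (0.0000, -0.9487, 0.3162).
q_1·v_2 = 0.0000·4 + (-0.9487)·4 + 0.3162·(-2) = -4.4272.
u_2 = v_2 + 4.4272·q_1 = (4.0000, -0.2000, -0.6000).
‖u_2‖ = 4.0497, so q_2 = (0.9877, -0.0494, -0.1482).
Qᵀb = (2.2136, -0.5433).
Back-substitute: x_2 = -0.5433/4.0497 = -0.1341.
x_1 = (2.2136 + 4.4272·(-0.1341))/3.1623 = 0.5122.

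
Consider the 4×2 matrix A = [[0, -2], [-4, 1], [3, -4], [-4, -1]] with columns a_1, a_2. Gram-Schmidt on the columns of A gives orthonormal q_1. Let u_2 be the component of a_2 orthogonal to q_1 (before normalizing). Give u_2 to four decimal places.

u_2 = (-2.0000, -0.1707, -3.1220, -2.1707)

a_1 = (0, -4, 3, -4); ‖a_1‖ = 6.4031, so q_1 = (0.0000, -0.6247, 0.4685, -0.6247).
q_1·a_2 = 0.0000·(-2) + (-0.6247)·1 + 0.4685·(-4) + (-0.6247)·(-1) = -1.8741.
u_2 = a_2 + 1.8741·q_1 = (-2.0000, -0.1707, -3.1220, -2.1707).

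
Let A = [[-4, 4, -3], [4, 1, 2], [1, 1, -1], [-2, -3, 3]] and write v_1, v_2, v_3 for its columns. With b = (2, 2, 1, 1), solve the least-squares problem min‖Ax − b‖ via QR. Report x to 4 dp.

v_1 = (-4, 4, 1, -2); ‖v_1‖ = 6.0828, so e_1 = (-0.6576, 0.6576, 0.1644, -0.3288).
e_1·v_2 = (-0.6576)·4 + 0.6576·1 + 0.1644·1 + (-0.3288)·(-3) = -0.8220.
u_2 = v_2 + 0.8220·e_1 = (3.4595, 1.5405, 1.1351, -3.2703).
‖u_2‖ = 5.1307, so e_2 = (0.6743, 0.3003, 0.2212, -0.6374).
e_1·v_3 = (-0.6576)·(-3) + 0.6576·2 + 0.1644·(-1) + (-0.3288)·3 = 2.1372; e_2·v_3 = 0.6743·(-3) + 0.3003·2 + 0.2212·(-1) + (-0.6374)·3 = -3.5557.
u_3 = v_3 − 2.1372·e_1 + 3.5557·e_2 = (0.8029, 1.6622, -0.5647, 1.4363).
‖u_3‖ = 2.4061, so e_3 = (0.3337, 0.6908, -0.2347, 0.5969).
Qᵀb = (-0.1644, 1.5329, 2.4113).
Back-substitute: x_3 = 2.4113/2.4061 = 1.0021.
x_2 = (1.5329 + 3.5557·1.0021)/5.1307 = 0.9933.
x_1 = (-0.1644 + 0.8220·0.9933 − 2.1372·1.0021)/6.0828 = -0.2449.

x = (-0.2449, 0.9933, 1.0021)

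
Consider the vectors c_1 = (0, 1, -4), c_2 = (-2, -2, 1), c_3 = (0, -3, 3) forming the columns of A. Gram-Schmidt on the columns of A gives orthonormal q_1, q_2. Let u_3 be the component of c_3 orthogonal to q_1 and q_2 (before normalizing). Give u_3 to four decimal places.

c_1 = (0, 1, -4); ‖c_1‖ = 4.1231, so q_1 = (0.0000, 0.2425, -0.9701).
q_1·c_2 = 0.0000·(-2) + 0.2425·(-2) + (-0.9701)·1 = -1.4552.
u_2 = c_2 + 1.4552·q_1 = (-2.0000, -1.6471, -0.4118).
‖u_2‖ = 2.6234, so q_2 = (-0.7624, -0.6278, -0.1570).
q_1·c_3 = 0.0000·0 + 0.2425·(-3) + (-0.9701)·3 = -3.6380; q_2·c_3 = (-0.7624)·0 + (-0.6278)·(-3) + (-0.1570)·3 = 1.4126.
u_3 = c_3 + 3.6380·q_1 − 1.4126·q_2 = (1.0769, -1.2308, -0.3077).

u_3 = (1.0769, -1.2308, -0.3077)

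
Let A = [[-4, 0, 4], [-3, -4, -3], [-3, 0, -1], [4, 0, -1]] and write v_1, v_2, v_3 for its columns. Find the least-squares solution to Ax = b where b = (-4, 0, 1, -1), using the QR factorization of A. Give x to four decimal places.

v_1 = (-4, -3, -3, 4); ‖v_1‖ = 7.0711, so q_1 = (-0.5657, -0.4243, -0.4243, 0.5657).
q_1·v_2 = (-0.5657)·0 + (-0.4243)·(-4) + (-0.4243)·0 + 0.5657·0 = 1.6971.
u_2 = v_2 − 1.6971·q_1 = (0.9600, -3.2800, 0.7200, -0.9600).
‖u_2‖ = 3.6222, so q_2 = (0.2650, -0.9055, 0.1988, -0.2650).
q_1·v_3 = (-0.5657)·4 + (-0.4243)·(-3) + (-0.4243)·(-1) + 0.5657·(-1) = -1.1314; q_2·v_3 = 0.2650·4 + (-0.9055)·(-3) + 0.1988·(-1) + (-0.2650)·(-1) = 3.8430.
u_3 = v_3 + 1.1314·q_1 − 3.8430·q_2 = (2.3415, 0.0000, -2.2439, 0.6585).
‖u_3‖ = 3.3093, so q_3 = (0.7075, 0.0000, -0.6781, 0.1990).
Qᵀb = (1.2728, -0.5963, -3.7073).
Back-substitute: x_3 = -3.7073/3.3093 = -1.1203.
x_2 = (-0.5963 − 3.8430·(-1.1203))/3.6222 = 1.0239.
x_1 = (1.2728 − 1.6971·1.0239 + 1.1314·(-1.1203))/7.0711 = -0.2450.

x = (-0.2450, 1.0239, -1.1203)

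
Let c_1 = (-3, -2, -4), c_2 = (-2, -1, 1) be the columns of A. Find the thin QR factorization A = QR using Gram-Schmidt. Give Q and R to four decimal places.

c_1 = (-3, -2, -4); ‖c_1‖ = 5.3852, so e_1 = (-0.5571, -0.3714, -0.7428).
e_1·c_2 = (-0.5571)·(-2) + (-0.3714)·(-1) + (-0.7428)·1 = 0.7428.
u_2 = c_2 − 0.7428·e_1 = (-1.5862, -0.7241, 1.5517).
‖u_2‖ = 2.3342, so e_2 = (-0.6796, -0.3102, 0.6648).

Q = [[-0.5571, -0.6796], [-0.3714, -0.3102], [-0.7428, 0.6648]], R = [[5.3852, 0.7428], [0.0000, 2.3342]]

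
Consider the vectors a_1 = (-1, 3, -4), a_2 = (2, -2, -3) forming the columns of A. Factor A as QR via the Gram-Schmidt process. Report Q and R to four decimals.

Q = [[-0.1961, 0.5321], [0.5883, -0.6081], [-0.7845, -0.5891]], R = [[5.0990, 0.7845], [0.0000, 4.0478]]

a_1 = (-1, 3, -4); ‖a_1‖ = 5.0990, so q_1 = (-0.1961, 0.5883, -0.7845).
q_1·a_2 = (-0.1961)·2 + 0.5883·(-2) + (-0.7845)·(-3) = 0.7845.
u_2 = a_2 − 0.7845·q_1 = (2.1538, -2.4615, -2.3846).
‖u_2‖ = 4.0478, so q_2 = (0.5321, -0.6081, -0.5891).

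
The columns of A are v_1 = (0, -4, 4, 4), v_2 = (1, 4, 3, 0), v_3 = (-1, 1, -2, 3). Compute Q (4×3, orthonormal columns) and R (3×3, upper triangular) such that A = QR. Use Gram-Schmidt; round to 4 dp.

Q = [[0.0000, 0.1974, -0.2307], [-0.5774, 0.7237, 0.3732], [0.5774, 0.6580, -0.4207], [0.5774, 0.0658, 0.7940]], R = [[6.9282, -0.5774, 0.0000], [0.0000, 5.0662, -0.5922], [0.0000, 0.0000, 3.8274]]

v_1 = (0, -4, 4, 4); ‖v_1‖ = 6.9282, so e_1 = (0.0000, -0.5774, 0.5774, 0.5774).
e_1·v_2 = 0.0000·1 + (-0.5774)·4 + 0.5774·3 + 0.5774·0 = -0.5774.
u_2 = v_2 + 0.5774·e_1 = (1.0000, 3.6667, 3.3333, 0.3333).
‖u_2‖ = 5.0662, so e_2 = (0.1974, 0.7237, 0.6580, 0.0658).
e_1·v_3 = 0.0000·(-1) + (-0.5774)·1 + 0.5774·(-2) + 0.5774·3 = 0.0000; e_2·v_3 = 0.1974·(-1) + 0.7237·1 + 0.6580·(-2) + 0.0658·3 = -0.5922.
u_3 = v_3 + 0.0000·e_1 + 0.5922·e_2 = (-0.8831, 1.4286, -1.6104, 3.0390).
‖u_3‖ = 3.8274, so e_3 = (-0.2307, 0.3732, -0.4207, 0.7940).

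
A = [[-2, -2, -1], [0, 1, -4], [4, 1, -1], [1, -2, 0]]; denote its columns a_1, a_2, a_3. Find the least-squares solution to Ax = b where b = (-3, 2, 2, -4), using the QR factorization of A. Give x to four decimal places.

q_1 = a_1/‖a_1‖ = (-2, 0, 4, 1)/4.5826 = (-0.4364, 0.0000, 0.8729, 0.2182).
r_{12} = q_1·a_2 = 1.3093.
u_2 = a_2 − 1.3093·q_1 = (-1.4286, 1.0000, -0.1429, -2.2857).
‖u_2‖ = 2.8785, so q_2 = (-0.4963, 0.3474, -0.0496, -0.7941).
r_{13} = q_1·a_3 = -0.4364; r_{23} = q_2·a_3 = -0.8437.
u_3 = a_3 + 0.4364·q_1 + 0.8437·q_2 = (-1.6092, -3.7069, -0.6609, -0.5747).
‖u_3‖ = 4.1349, so q_3 = (-0.3892, -0.8965, -0.1598, -0.1390).
Qᵀb = (2.1822, 5.2607, -0.3892).
Back-substitute: x_3 = -0.3892/4.1349 = -0.0941.
x_2 = (5.2607 + 0.8437·(-0.0941))/2.8785 = 1.8000.
x_1 = (2.1822 − 1.3093·1.8000 + 0.4364·(-0.0941))/4.5826 = -0.0471.

x = (-0.0471, 1.8000, -0.0941)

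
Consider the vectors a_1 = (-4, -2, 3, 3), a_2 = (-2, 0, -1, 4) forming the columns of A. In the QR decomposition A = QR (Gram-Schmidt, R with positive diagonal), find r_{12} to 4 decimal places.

r_{12} = 2.7578

e_1 = a_1/‖a_1‖ = (-4, -2, 3, 3)/6.1644 = (-0.6489, -0.3244, 0.4867, 0.4867).
r_{12} = e_1·a_2 = 2.7578.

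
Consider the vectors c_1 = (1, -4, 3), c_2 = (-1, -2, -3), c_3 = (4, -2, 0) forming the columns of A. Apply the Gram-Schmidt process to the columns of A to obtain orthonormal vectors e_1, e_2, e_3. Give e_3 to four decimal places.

e_3 = (0.9487, 0.0000, -0.3162)

c_1 = (1, -4, 3); ‖c_1‖ = 5.0990, so e_1 = (0.1961, -0.7845, 0.5883).
e_1·c_2 = 0.1961·(-1) + (-0.7845)·(-2) + 0.5883·(-3) = -0.3922.
u_2 = c_2 + 0.3922·e_1 = (-0.9231, -2.3077, -2.7692).
‖u_2‖ = 3.7210, so e_2 = (-0.2481, -0.6202, -0.7442).
e_1·c_3 = 0.1961·4 + (-0.7845)·(-2) + 0.5883·0 = 2.3534; e_2·c_3 = (-0.2481)·4 + (-0.6202)·(-2) + (-0.7442)·0 = 0.2481.
u_3 = c_3 − 2.3534·e_1 − 0.2481·e_2 = (3.6000, 0.0000, -1.2000).
‖u_3‖ = 3.7947, so e_3 = (0.9487, 0.0000, -0.3162).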